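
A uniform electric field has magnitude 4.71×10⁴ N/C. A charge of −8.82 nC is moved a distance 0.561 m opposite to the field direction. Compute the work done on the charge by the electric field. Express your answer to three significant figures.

The potential change for a displacement 0.561 m opposite to the field direction is ΔV = +Ed = 2.64×10⁴ V.
W_field = −qΔV = 2.33×10⁻⁴ J.

2.33×10⁻⁴ J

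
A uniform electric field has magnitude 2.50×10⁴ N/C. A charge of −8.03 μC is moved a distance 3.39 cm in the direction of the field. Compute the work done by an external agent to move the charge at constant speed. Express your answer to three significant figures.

The potential change for a displacement 3.39 cm in the direction of the field is ΔV = −Ed = -848 V.
W_ext = qΔV = 6.81×10⁻³ J.

6.81×10⁻³ J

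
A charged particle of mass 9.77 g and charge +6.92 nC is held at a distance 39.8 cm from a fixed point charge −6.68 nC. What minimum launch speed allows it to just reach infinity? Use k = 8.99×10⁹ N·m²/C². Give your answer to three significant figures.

To just escape, total mechanical energy must reach zero at infinity: ½mv²_min + U = 0, so ½mv²_min = −U = |kQq|/r.
|U| = |kQq|/r = (8.99×10⁹ N·m²/C²)(6.68×10⁻⁹)(6.92×10⁻⁹)/(0.398) = 1.04×10⁻⁶ J.
v_min = √(2|U|/m) = √(2·1.04×10⁻⁶/9.77×10⁻³) = 0.0146 m/s.

0.0146 m/s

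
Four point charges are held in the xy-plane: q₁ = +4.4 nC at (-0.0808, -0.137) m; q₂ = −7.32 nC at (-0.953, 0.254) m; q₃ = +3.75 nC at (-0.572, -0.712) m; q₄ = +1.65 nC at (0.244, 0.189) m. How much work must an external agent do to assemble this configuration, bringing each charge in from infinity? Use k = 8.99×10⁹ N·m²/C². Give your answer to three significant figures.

-2.47×10⁻⁷ J

The work to assemble the configuration equals its total potential energy, U = Σ kqᵢqⱼ/rᵢⱼ over all pairs.
Pair separations: r₁₂ = 0.956 m, r₁₃ = 0.756 m, r₁₄ = 0.460 m, r₂₃ = 1.04 m, r₂₄ = 1.20 m, r₃₄ = 1.22 m.
Summing all 6 pair terms gives U = -2.47×10⁻⁷ J.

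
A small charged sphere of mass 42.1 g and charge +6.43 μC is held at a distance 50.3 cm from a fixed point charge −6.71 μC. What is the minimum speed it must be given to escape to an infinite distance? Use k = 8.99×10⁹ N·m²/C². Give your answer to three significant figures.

6.05 m/s

To just escape, total mechanical energy must reach zero at infinity: ½mv²_min + U = 0, so ½mv²_min = −U = |kQq|/r.
|U| = |kQq|/r = (8.99×10⁹ N·m²/C²)(6.71×10⁻⁶)(6.43×10⁻⁶)/(0.503) = 0.771 J.
v_min = √(2|U|/m) = √(2·0.771/0.0421) = 6.05 m/s.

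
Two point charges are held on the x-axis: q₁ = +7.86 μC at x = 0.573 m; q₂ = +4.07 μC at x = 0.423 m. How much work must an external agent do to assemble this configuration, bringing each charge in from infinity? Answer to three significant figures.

1.92 J

The work to assemble the configuration equals its total potential energy, U = Σ kqᵢqⱼ/rᵢⱼ over all pairs.
Pair separations: r₁₂ = 0.150 m.
U = (1.92) = 1.92 J.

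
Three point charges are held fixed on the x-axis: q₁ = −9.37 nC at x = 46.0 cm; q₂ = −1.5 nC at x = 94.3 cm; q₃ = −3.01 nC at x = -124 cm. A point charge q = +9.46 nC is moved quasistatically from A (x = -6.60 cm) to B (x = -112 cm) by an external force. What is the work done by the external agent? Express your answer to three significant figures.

For quasistatic motion the external work equals the change in potential energy: W_ext = qΔV = q(V_B − V_A).
At A: distances to the source charges are 0.526 m, 1.01 m, 1.17 m; V_A = Σ kqᵢ/rᵢ = -197 V.
At B: distances to the source charges are 1.58 m, 2.06 m, 0.120 m; V_B = Σ kqᵢ/rᵢ = -285 V.
ΔV = V_B − V_A = -88.8 V.
W_ext = qΔV = (9.46×10⁻⁹ C)(-88.8 V) = -8.40×10⁻⁷ J.

-8.40×10⁻⁷ J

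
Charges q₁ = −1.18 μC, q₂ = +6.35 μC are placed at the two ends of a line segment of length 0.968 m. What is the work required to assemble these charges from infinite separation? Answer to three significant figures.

The work to assemble the configuration equals its total potential energy, U = Σ kqᵢqⱼ/rᵢⱼ over all pairs.
The separation is r = 0.968 m.
U = (-0.0696) = -0.0696 J.

-0.0696 J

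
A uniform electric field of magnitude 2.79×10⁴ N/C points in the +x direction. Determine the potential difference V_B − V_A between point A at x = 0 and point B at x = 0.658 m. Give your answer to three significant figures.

In a uniform field, potential decreases in the direction of E: V_B − V_A = −E·Δx.
V_B − V_A = −(2.79×10⁴ V/m)(0.658 m) = -1.84×10⁴ V.

-1.84×10⁴ V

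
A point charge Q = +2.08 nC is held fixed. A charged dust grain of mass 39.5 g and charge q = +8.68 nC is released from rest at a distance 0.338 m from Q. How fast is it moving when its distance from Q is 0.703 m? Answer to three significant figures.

3.55×10⁻³ m/s

Only the electrostatic force acts, so mechanical energy is conserved: ½mv² = U₁ − U₂ = kQq(1/r₁ − 1/r₂).
U₁ − U₂ = (8.99×10⁹ N·m²/C²)(2.08×10⁻⁹ C)(8.68×10⁻⁹ C)(1/0.338 − 1/0.703) = 2.49×10⁻⁷ J.
v = √(2·2.49×10⁻⁷/0.0395) = 3.55×10⁻³ m/s.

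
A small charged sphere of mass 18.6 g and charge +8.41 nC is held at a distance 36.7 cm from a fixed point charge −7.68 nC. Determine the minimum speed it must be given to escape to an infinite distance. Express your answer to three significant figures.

0.0130 m/s

To just escape, total mechanical energy must reach zero at infinity: ½mv²_min + U = 0, so ½mv²_min = −U = |kQq|/r.
|U| = |kQq|/r = (8.99×10⁹ N·m²/C²)(7.68×10⁻⁹)(8.41×10⁻⁹)/(0.367) = 1.58×10⁻⁶ J.
v_min = √(2|U|/m) = √(2·1.58×10⁻⁶/0.0186) = 0.0130 m/s.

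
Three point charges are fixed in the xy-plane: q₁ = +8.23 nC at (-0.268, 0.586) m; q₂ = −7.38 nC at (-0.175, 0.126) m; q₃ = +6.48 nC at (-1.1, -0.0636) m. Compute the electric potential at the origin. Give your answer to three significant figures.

The total potential is the scalar sum of each charge's contribution, V = Σ kqᵢ/rᵢ.
Distances from the field point to each charge: r₁ = 0.644 m, r₂ = 0.216 m, r₃ = 1.10 m.
V = k[(8.23×10⁻⁹)/(0.644) + (-7.38×10⁻⁹)/(0.216) + (6.48×10⁻⁹)/(1.10)] = -140 V.

-140 V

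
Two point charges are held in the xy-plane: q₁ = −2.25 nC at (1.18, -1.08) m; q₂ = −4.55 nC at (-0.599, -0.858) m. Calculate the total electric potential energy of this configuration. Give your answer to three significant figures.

The work to assemble the configuration equals its total potential energy, U = Σ kqᵢqⱼ/rᵢⱼ over all pairs.
Pair separations: r₁₂ = 1.79 m.
U = (5.13×10⁻⁸) = 5.13×10⁻⁸ J.

5.13×10⁻⁸ J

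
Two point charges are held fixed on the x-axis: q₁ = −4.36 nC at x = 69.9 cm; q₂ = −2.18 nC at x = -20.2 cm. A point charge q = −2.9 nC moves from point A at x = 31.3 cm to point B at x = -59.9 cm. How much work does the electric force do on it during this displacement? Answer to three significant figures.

The work done by the electric force is W_field = −ΔU = −q(V_B − V_A) = q(V_A − V_B).
At A: distances to the source charges are 0.386 m, 0.515 m; V_A = Σ kqᵢ/rᵢ = -140 V.
At B: distances to the source charges are 1.30 m, 0.397 m; V_B = Σ kqᵢ/rᵢ = -79.6 V.
ΔV = V_B − V_A = 60.0 V.
W_field = −qΔV = −(-2.90×10⁻⁹ C)(60.0 V) = 1.74×10⁻⁷ J.

1.74×10⁻⁷ J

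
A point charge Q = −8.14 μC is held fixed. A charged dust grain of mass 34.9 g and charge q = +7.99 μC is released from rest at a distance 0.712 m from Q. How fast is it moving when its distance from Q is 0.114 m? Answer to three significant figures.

Only the electrostatic force acts, so mechanical energy is conserved: ½mv² = U₁ − U₂ = kQq(1/r₁ − 1/r₂).
U₁ − U₂ = (8.99×10⁹ N·m²/C²)(-8.14×10⁻⁶ C)(7.99×10⁻⁶ C)(1/0.712 − 1/0.114) = 4.31 J.
v = √(2·4.31/0.0349) = 15.7 m/s.

15.7 m/s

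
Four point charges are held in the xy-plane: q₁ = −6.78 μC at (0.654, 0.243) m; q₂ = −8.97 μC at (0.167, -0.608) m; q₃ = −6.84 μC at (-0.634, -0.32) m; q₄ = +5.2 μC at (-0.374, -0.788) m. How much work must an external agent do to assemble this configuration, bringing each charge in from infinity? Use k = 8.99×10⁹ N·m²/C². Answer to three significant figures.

The work to assemble the configuration equals its total potential energy, U = Σ kqᵢqⱼ/rᵢⱼ over all pairs.
Pair separations: r₁₂ = 0.980 m, r₁₃ = 1.41 m, r₁₄ = 1.46 m, r₂₃ = 0.851 m, r₂₄ = 0.570 m, r₃₄ = 0.535 m.
Summing all 6 pair terms gives U = -0.0482 J.

-0.0482 J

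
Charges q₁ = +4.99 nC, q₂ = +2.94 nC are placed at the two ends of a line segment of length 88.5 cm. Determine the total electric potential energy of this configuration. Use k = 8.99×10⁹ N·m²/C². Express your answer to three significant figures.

The work to assemble the configuration equals its total potential energy, U = Σ kqᵢqⱼ/rᵢⱼ over all pairs.
The separation is r = 0.885 m.
U = (1.49×10⁻⁷) = 1.49×10⁻⁷ J.

1.49×10⁻⁷ J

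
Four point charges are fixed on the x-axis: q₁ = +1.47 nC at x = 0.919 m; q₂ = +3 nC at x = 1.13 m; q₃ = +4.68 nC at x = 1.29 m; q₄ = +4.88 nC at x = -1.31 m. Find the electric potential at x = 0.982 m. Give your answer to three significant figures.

548 V

The total potential is the scalar sum of each charge's contribution, V = Σ kqᵢ/rᵢ.
Distances from the field point to each charge: r₁ = 0.0630 m, r₂ = 0.148 m, r₃ = 0.308 m, r₄ = 2.29 m.
V = k[(1.47×10⁻⁹)/(0.0630) + (3.00×10⁻⁹)/(0.148) + (4.68×10⁻⁹)/(0.308) + (4.88×10⁻⁹)/(2.29)] = 548 V.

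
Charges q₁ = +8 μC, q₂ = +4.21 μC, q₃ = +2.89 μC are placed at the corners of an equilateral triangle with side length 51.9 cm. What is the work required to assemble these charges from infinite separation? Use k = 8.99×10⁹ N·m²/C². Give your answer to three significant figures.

The assembly work is the sum of pairwise potential energies, U = Σ_{i<j} kqᵢqⱼ/rᵢⱼ.
All three pair separations equal the side length, 0.519 m.
U = (0.583) + (0.400) + (0.211) = 1.19 J.

1.19 J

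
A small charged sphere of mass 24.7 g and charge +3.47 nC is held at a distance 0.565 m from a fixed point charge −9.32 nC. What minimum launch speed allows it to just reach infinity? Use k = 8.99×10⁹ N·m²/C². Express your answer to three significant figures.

6.45×10⁻³ m/s

To just escape, total mechanical energy must reach zero at infinity: ½mv²_min + U = 0, so ½mv²_min = −U = |kQq|/r.
|U| = |kQq|/r = (8.99×10⁹ N·m²/C²)(9.32×10⁻⁹)(3.47×10⁻⁹)/(0.565) = 5.15×10⁻⁷ J.
v_min = √(2|U|/m) = √(2·5.15×10⁻⁷/0.0247) = 6.45×10⁻³ m/s.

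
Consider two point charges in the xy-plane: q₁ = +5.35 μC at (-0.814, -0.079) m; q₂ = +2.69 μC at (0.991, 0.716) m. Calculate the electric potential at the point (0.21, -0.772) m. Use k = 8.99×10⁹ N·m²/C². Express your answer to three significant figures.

The total potential is the scalar sum of each charge's contribution, V = Σ kqᵢ/rᵢ.
Distances from the field point to each charge: r₁ = 1.24 m, r₂ = 1.68 m.
V = k[(5.35×10⁻⁶)/(1.24) + (2.69×10⁻⁶)/(1.68)] = 5.33×10⁴ V.

5.33×10⁴ V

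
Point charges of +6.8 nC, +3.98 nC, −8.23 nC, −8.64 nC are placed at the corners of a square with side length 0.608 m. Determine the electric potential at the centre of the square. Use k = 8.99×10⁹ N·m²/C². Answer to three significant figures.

The total potential is the scalar sum of each charge's contribution, V = Σ kqᵢ/rᵢ.
The distance from each corner to the centre is a√2/2 = 0.430 m.
V = k[(6.80×10⁻⁹)/(0.430) + (3.98×10⁻⁹)/(0.430) + (-8.23×10⁻⁹)/(0.430) + (-8.64×10⁻⁹)/(0.430)] = -127 V.

-127 V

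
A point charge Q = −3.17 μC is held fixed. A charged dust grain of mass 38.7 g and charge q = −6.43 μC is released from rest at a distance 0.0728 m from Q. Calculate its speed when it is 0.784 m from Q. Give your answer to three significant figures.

10.9 m/s

Only the electrostatic force acts, so mechanical energy is conserved: ½mv² = U₁ − U₂ = kQq(1/r₁ − 1/r₂).
U₁ − U₂ = (8.99×10⁹ N·m²/C²)(-3.17×10⁻⁶ C)(-6.43×10⁻⁶ C)(1/0.0728 − 1/0.784) = 2.28 J.
v = √(2·2.28/0.0387) = 10.9 m/s.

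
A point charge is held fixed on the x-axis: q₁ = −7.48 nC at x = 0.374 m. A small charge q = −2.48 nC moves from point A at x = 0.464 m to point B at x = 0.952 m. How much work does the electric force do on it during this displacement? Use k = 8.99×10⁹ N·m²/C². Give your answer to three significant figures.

The work done by the electric force is W_field = −ΔU = −q(V_B − V_A) = q(V_A − V_B).
At A: distance to the source charge is 0.0900 m; V_A = kq₁/r = -747 V.
At B: distance to the source charge is 0.578 m; V_B = kq₁/r = -116 V.
ΔV = V_B − V_A = 631 V.
W_field = −qΔV = −(-2.48×10⁻⁹ C)(631 V) = 1.56×10⁻⁶ J.

1.56×10⁻⁶ J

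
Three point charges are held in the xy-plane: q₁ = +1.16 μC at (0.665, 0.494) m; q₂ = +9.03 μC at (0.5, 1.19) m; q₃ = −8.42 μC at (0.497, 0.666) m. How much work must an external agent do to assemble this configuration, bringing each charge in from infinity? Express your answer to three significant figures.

-1.54 J

The work to assemble the configuration equals its total potential energy, U = Σ kqᵢqⱼ/rᵢⱼ over all pairs.
Pair separations: r₁₂ = 0.715 m, r₁₃ = 0.240 m, r₂₃ = 0.524 m.
U = (0.132) + (-0.365) + (-1.30) = -1.54 J.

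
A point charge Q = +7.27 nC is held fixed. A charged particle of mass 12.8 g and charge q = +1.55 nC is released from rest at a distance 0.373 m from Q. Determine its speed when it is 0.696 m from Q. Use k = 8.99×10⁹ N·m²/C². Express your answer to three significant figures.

4.44×10⁻³ m/s

Only the electrostatic force acts, so mechanical energy is conserved: ½mv² = U₁ − U₂ = kQq(1/r₁ − 1/r₂).
U₁ − U₂ = (8.99×10⁹ N·m²/C²)(7.27×10⁻⁹ C)(1.55×10⁻⁹ C)(1/0.373 − 1/0.696) = 1.26×10⁻⁷ J.
v = √(2·1.26×10⁻⁷/0.0128) = 4.44×10⁻³ m/s.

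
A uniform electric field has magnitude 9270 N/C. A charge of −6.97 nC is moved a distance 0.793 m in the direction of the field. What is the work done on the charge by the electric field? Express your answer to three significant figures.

The potential change for a displacement 0.793 m in the direction of the field is ΔV = −Ed = -7350 V.
W_field = −qΔV = -5.12×10⁻⁵ J.

-5.12×10⁻⁵ J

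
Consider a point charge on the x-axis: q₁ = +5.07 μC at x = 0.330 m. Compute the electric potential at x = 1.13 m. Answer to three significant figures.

Electric potential is a scalar, so the contributions from each charge add algebraically: V = Σ kqᵢ/rᵢ.
V = k[(5.07×10⁻⁶)/(0.800)] = 5.70×10⁴ V.

5.70×10⁴ V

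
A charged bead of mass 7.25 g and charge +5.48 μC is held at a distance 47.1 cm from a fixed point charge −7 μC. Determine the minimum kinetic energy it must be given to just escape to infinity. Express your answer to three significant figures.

To just escape, total mechanical energy must reach zero at infinity: ½mv²_min + U = 0, so ½mv²_min = −U = |kQq|/r.
|U| = |kQq|/r = (8.99×10⁹ N·m²/C²)(7.00×10⁻⁶)(5.48×10⁻⁶)/(0.471) = 0.732 J.

0.732 J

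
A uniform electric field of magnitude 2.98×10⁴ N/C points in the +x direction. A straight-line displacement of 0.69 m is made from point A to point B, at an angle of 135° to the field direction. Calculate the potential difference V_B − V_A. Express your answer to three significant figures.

1.45×10⁴ V

Only the component of displacement along E changes the potential: ΔV = −E·d·cosθ.
ΔV = −(2.98×10⁴ V/m)(0.690 m)cos135° = 1.45×10⁴ V.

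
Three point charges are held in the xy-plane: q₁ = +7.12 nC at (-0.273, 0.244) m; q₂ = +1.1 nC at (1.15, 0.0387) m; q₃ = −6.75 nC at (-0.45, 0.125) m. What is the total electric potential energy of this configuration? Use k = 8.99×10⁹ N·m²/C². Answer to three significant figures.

-2.02×10⁻⁶ J

The assembly work is the sum of pairwise potential energies, U = Σ_{i<j} kqᵢqⱼ/rᵢⱼ.
Pair separations: r₁₂ = 1.44 m, r₁₃ = 0.213 m, r₂₃ = 1.60 m.
U = (4.90×10⁻⁸) + (-2.03×10⁻⁶) + (-4.17×10⁻⁸) = -2.02×10⁻⁶ J.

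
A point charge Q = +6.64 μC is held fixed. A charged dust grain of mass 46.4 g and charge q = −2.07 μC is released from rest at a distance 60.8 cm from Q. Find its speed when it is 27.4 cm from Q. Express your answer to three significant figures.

3.27 m/s

Only the electrostatic force acts, so mechanical energy is conserved: ½mv² = U₁ − U₂ = kQq(1/r₁ − 1/r₂).
U₁ − U₂ = (8.99×10⁹ N·m²/C²)(6.64×10⁻⁶ C)(-2.07×10⁻⁶ C)(1/0.608 − 1/0.274) = 0.248 J.
v = √(2·0.248/0.0464) = 3.27 m/s.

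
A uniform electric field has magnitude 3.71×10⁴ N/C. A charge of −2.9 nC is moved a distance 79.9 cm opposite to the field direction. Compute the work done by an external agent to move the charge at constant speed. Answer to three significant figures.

-8.60×10⁻⁵ J

The potential change for a displacement 79.9 cm opposite to the field direction is ΔV = +Ed = 2.96×10⁴ V.
W_ext = qΔV = -8.60×10⁻⁵ J.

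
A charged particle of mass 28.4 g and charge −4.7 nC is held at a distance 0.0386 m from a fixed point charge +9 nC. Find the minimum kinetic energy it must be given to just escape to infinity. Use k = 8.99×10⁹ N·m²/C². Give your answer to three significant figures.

9.85×10⁻⁶ J

To just escape, total mechanical energy must reach zero at infinity: ½mv²_min + U = 0, so ½mv²_min = −U = |kQq|/r.
|U| = |kQq|/r = (8.99×10⁹ N·m²/C²)(9.00×10⁻⁹)(4.70×10⁻⁹)/(0.0386) = 9.85×10⁻⁶ J.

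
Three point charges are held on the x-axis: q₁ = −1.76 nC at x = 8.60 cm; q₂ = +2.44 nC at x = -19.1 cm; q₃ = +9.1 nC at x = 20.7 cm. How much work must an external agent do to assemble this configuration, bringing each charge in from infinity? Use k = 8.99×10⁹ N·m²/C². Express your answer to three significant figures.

The assembly work is the sum of pairwise potential energies, U = Σ_{i<j} kqᵢqⱼ/rᵢⱼ.
Pair separations: r₁₂ = 0.277 m, r₁₃ = 0.121 m, r₂₃ = 0.398 m.
U = (-1.39×10⁻⁷) + (-1.19×10⁻⁶) + (5.02×10⁻⁷) = -8.28×10⁻⁷ J.

-8.28×10⁻⁷ J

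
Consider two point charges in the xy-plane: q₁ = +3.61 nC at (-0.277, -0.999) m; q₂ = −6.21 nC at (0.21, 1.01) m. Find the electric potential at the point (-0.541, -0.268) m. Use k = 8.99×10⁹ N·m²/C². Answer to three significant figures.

4.09 V

The total potential is the scalar sum of each charge's contribution, V = Σ kqᵢ/rᵢ.
Distances from the field point to each charge: r₁ = 0.777 m, r₂ = 1.48 m.
V = k[(3.61×10⁻⁹)/(0.777) + (-6.21×10⁻⁹)/(1.48)] = 4.09 V.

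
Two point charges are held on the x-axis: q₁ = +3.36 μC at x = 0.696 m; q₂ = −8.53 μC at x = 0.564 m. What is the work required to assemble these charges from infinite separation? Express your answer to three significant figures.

-1.95 J

The work to assemble the configuration equals its total potential energy, U = Σ kqᵢqⱼ/rᵢⱼ over all pairs.
Pair separations: r₁₂ = 0.132 m.
U = (-1.95) = -1.95 J.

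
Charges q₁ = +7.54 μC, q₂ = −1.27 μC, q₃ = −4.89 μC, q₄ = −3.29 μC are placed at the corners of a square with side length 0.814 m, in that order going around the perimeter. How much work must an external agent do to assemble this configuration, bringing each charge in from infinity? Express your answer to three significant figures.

-0.389 J

The work to assemble the configuration equals its total potential energy, U = Σ kqᵢqⱼ/rᵢⱼ over all pairs.
The four side pairs have separation 0.814 m and the two diagonal pairs 1.15 m.
Summing all 6 pair terms gives U = -0.389 J.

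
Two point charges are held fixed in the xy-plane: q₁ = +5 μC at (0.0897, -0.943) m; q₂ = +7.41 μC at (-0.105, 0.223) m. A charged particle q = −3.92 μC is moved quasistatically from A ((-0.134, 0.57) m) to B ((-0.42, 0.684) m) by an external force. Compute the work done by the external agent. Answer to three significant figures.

0.294 J

For quasistatic motion the external work equals the change in potential energy: W_ext = qΔV = q(V_B − V_A).
At A: distances to the source charges are 1.53 m, 0.348 m; V_A = Σ kqᵢ/rᵢ = 2.21×10⁵ V.
At B: distances to the source charges are 1.70 m, 0.558 m; V_B = Σ kqᵢ/rᵢ = 1.46×10⁵ V.
ΔV = V_B − V_A = -7.50×10⁴ V.
W_ext = qΔV = (-3.92×10⁻⁶ C)(-7.50×10⁴ V) = 0.294 J.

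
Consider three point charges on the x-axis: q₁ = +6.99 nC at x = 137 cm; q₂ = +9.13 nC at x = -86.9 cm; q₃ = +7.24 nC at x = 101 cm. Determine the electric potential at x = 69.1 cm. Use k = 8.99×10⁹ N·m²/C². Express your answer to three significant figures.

349 V

Electric potential is a scalar, so the contributions from each charge add algebraically: V = Σ kqᵢ/rᵢ.
Distances from the field point to each charge: r₁ = 0.679 m, r₂ = 1.56 m, r₃ = 0.319 m.
V = k[(6.99×10⁻⁹)/(0.679) + (9.13×10⁻⁹)/(1.56) + (7.24×10⁻⁹)/(0.319)] = 349 V.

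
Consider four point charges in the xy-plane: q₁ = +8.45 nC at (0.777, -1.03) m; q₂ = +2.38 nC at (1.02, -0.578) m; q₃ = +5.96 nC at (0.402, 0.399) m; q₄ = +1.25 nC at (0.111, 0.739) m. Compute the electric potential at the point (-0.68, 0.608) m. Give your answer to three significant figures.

Electric potential is a scalar, so the contributions from each charge add algebraically: V = Σ kqᵢ/rᵢ.
Distances from the field point to each charge: r₁ = 2.19 m, r₂ = 2.07 m, r₃ = 1.10 m, r₄ = 0.802 m.
V = k[(8.45×10⁻⁹)/(2.19) + (2.38×10⁻⁹)/(2.07) + (5.96×10⁻⁹)/(1.10) + (1.25×10⁻⁹)/(0.802)] = 108 V.

108 V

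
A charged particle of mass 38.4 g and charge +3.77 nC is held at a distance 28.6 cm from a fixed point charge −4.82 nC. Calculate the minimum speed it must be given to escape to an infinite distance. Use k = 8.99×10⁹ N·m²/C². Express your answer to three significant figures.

To just escape, total mechanical energy must reach zero at infinity: ½mv²_min + U = 0, so ½mv²_min = −U = |kQq|/r.
|U| = |kQq|/r = (8.99×10⁹ N·m²/C²)(4.82×10⁻⁹)(3.77×10⁻⁹)/(0.286) = 5.71×10⁻⁷ J.
v_min = √(2|U|/m) = √(2·5.71×10⁻⁷/0.0384) = 5.45×10⁻³ m/s.

5.45×10⁻³ m/s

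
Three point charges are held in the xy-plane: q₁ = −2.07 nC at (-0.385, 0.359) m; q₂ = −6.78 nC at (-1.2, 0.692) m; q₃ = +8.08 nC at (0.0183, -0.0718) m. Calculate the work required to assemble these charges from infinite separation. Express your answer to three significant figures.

The assembly work is the sum of pairwise potential energies, U = Σ_{i<j} kqᵢqⱼ/rᵢⱼ.
Pair separations: r₁₂ = 0.880 m, r₁₃ = 0.590 m, r₂₃ = 1.44 m.
U = (1.43×10⁻⁷) + (-2.55×10⁻⁷) + (-3.43×10⁻⁷) = -4.54×10⁻⁷ J.

-4.54×10⁻⁷ J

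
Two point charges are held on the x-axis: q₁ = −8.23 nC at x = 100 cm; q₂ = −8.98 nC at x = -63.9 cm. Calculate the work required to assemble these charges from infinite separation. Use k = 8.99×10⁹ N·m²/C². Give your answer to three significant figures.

4.05×10⁻⁷ J

The work to assemble the configuration equals its total potential energy, U = Σ kqᵢqⱼ/rᵢⱼ over all pairs.
Pair separations: r₁₂ = 1.64 m.
U = (4.05×10⁻⁷) = 4.05×10⁻⁷ J.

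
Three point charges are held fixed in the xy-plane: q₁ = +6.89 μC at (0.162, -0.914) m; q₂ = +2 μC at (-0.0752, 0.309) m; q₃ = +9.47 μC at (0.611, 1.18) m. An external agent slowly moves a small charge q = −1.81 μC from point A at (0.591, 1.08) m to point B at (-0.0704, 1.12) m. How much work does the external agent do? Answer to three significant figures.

For quasistatic motion the external work equals the change in potential energy: W_ext = qΔV = q(V_B − V_A).
At A: distances to the source charges are 2.04 m, 1.02 m, 0.102 m; V_A = Σ kqᵢ/rᵢ = 8.83×10⁵ V.
At B: distances to the source charges are 2.05 m, 0.811 m, 0.684 m; V_B = Σ kqᵢ/rᵢ = 1.77×10⁵ V.
ΔV = V_B − V_A = -7.06×10⁵ V.
W_ext = qΔV = (-1.81×10⁻⁶ C)(-7.06×10⁵ V) = 1.28 J.

1.28 J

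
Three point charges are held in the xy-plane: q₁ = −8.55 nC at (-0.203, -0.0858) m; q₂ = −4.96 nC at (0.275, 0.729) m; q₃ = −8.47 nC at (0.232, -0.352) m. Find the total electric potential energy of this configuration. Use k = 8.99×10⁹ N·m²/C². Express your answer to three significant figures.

2.03×10⁻⁶ J

The assembly work is the sum of pairwise potential energies, U = Σ_{i<j} kqᵢqⱼ/rᵢⱼ.
Pair separations: r₁₂ = 0.945 m, r₁₃ = 0.510 m, r₂₃ = 1.08 m.
U = (4.04×10⁻⁷) + (1.28×10⁻⁶) + (3.49×10⁻⁷) = 2.03×10⁻⁶ J.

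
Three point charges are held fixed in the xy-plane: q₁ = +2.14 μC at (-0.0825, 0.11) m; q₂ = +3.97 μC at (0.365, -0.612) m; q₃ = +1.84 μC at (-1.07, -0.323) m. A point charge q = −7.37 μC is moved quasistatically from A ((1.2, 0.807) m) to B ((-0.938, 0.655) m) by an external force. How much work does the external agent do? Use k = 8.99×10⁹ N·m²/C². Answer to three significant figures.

For quasistatic motion the external work equals the change in potential energy: W_ext = qΔV = q(V_B − V_A).
At A: distances to the source charges are 1.46 m, 1.65 m, 2.54 m; V_A = Σ kqᵢ/rᵢ = 4.14×10⁴ V.
At B: distances to the source charges are 1.01 m, 1.82 m, 0.987 m; V_B = Σ kqᵢ/rᵢ = 5.54×10⁴ V.
ΔV = V_B − V_A = 1.40×10⁴ V.
W_ext = qΔV = (-7.37×10⁻⁶ C)(1.40×10⁴ V) = -0.103 J.

-0.103 J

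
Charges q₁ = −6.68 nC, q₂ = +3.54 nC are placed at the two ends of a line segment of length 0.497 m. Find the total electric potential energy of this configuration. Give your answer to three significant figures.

The assembly work is the sum of pairwise potential energies, U = Σ_{i<j} kqᵢqⱼ/rᵢⱼ.
The separation is r = 0.497 m.
U = (-4.28×10⁻⁷) = -4.28×10⁻⁷ J.

-4.28×10⁻⁷ J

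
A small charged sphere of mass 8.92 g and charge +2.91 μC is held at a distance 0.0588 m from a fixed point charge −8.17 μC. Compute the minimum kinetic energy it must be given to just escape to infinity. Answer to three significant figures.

3.63 J

To just escape, total mechanical energy must reach zero at infinity: ½mv²_min + U = 0, so ½mv²_min = −U = |kQq|/r.
|U| = |kQq|/r = (8.99×10⁹ N·m²/C²)(8.17×10⁻⁶)(2.91×10⁻⁶)/(0.0588) = 3.63 J.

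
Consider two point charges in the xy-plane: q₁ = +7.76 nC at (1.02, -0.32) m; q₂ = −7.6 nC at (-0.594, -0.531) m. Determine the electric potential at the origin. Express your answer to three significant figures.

The total potential is the scalar sum of each charge's contribution, V = Σ kqᵢ/rᵢ.
Distances from the field point to each charge: r₁ = 1.07 m, r₂ = 0.797 m.
V = k[(7.76×10⁻⁹)/(1.07) + (-7.60×10⁻⁹)/(0.797)] = -20.5 V.

-20.5 V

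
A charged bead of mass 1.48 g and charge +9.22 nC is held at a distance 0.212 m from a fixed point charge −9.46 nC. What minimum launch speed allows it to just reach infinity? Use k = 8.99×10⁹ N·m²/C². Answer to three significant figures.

To just escape, total mechanical energy must reach zero at infinity: ½mv²_min + U = 0, so ½mv²_min = −U = |kQq|/r.
|U| = |kQq|/r = (8.99×10⁹ N·m²/C²)(9.46×10⁻⁹)(9.22×10⁻⁹)/(0.212) = 3.70×10⁻⁶ J.
v_min = √(2|U|/m) = √(2·3.70×10⁻⁶/1.48×10⁻³) = 0.0707 m/s.

0.0707 m/s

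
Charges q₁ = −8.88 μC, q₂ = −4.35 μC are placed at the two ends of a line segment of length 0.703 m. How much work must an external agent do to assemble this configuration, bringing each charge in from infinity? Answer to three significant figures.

The work to assemble the configuration equals its total potential energy, U = Σ kqᵢqⱼ/rᵢⱼ over all pairs.
The separation is r = 0.703 m.
U = (0.494) = 0.494 J.

0.494 J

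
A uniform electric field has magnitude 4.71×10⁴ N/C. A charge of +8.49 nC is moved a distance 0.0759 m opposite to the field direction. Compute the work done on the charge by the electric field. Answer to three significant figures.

-3.04×10⁻⁵ J

The potential change for a displacement 0.0759 m opposite to the field direction is ΔV = +Ed = 3570 V.
W_field = −qΔV = -3.04×10⁻⁵ J.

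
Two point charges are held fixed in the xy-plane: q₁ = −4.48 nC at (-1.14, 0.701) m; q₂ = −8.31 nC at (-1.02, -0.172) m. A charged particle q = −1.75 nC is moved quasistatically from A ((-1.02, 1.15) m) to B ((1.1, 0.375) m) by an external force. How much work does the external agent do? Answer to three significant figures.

-1.60×10⁻⁷ J

For quasistatic motion the external work equals the change in potential energy: W_ext = qΔV = q(V_B − V_A).
At A: distances to the source charges are 0.465 m, 1.32 m; V_A = Σ kqᵢ/rᵢ = -143 V.
At B: distances to the source charges are 2.26 m, 2.19 m; V_B = Σ kqᵢ/rᵢ = -51.9 V.
ΔV = V_B − V_A = 91.3 V.
W_ext = qΔV = (-1.75×10⁻⁹ C)(91.3 V) = -1.60×10⁻⁷ J.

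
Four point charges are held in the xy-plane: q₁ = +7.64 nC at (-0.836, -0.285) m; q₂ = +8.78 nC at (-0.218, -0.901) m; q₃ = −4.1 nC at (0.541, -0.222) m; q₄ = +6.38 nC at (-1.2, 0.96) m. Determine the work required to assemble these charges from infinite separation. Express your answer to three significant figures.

6.34×10⁻⁷ J

The work to assemble the configuration equals its total potential energy, U = Σ kqᵢqⱼ/rᵢⱼ over all pairs.
Pair separations: r₁₂ = 0.873 m, r₁₃ = 1.38 m, r₁₄ = 1.30 m, r₂₃ = 1.02 m, r₂₄ = 2.10 m, r₃₄ = 2.10 m.
Summing all 6 pair terms gives U = 6.34×10⁻⁷ J.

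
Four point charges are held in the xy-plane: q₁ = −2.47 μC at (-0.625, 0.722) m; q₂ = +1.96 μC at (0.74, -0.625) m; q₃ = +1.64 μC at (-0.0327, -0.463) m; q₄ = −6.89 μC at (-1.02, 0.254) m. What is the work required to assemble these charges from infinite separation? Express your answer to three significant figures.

The work to assemble the configuration equals its total potential energy, U = Σ kqᵢqⱼ/rᵢⱼ over all pairs.
Pair separations: r₁₂ = 1.92 m, r₁₃ = 1.32 m, r₁₄ = 0.612 m, r₂₃ = 0.789 m, r₂₄ = 1.97 m, r₃₄ = 1.22 m.
Summing all 6 pair terms gives U = 0.0913 J.

0.0913 J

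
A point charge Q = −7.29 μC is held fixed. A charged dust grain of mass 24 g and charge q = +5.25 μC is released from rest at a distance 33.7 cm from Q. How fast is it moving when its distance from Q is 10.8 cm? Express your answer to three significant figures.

Only the electrostatic force acts, so mechanical energy is conserved: ½mv² = U₁ − U₂ = kQq(1/r₁ − 1/r₂).
U₁ − U₂ = (8.99×10⁹ N·m²/C²)(-7.29×10⁻⁶ C)(5.25×10⁻⁶ C)(1/0.337 − 1/0.108) = 2.16 J.
v = √(2·2.16/0.0240) = 13.4 m/s.

13.4 m/s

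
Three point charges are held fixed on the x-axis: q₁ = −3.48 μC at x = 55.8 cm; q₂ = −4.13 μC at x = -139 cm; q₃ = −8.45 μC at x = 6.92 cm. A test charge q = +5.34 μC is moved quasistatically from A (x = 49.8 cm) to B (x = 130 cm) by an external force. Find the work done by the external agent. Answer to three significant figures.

3.21 J

For quasistatic motion the external work equals the change in potential energy: W_ext = qΔV = q(V_B − V_A).
At A: distances to the source charges are 0.0600 m, 1.89 m, 0.429 m; V_A = Σ kqᵢ/rᵢ = -7.18×10⁵ V.
At B: distances to the source charges are 0.742 m, 2.69 m, 1.23 m; V_B = Σ kqᵢ/rᵢ = -1.18×10⁵ V.
ΔV = V_B − V_A = 6.01×10⁵ V.
W_ext = qΔV = (5.34×10⁻⁶ C)(6.01×10⁵ V) = 3.21 J.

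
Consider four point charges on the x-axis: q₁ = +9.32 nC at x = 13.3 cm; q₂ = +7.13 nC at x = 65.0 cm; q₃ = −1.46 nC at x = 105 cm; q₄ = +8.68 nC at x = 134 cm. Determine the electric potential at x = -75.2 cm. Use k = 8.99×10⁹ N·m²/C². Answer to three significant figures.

170 V

Electric potential is a scalar, so the contributions from each charge add algebraically: V = Σ kqᵢ/rᵢ.
Distances from the field point to each charge: r₁ = 0.885 m, r₂ = 1.40 m, r₃ = 1.80 m, r₄ = 2.09 m.
V = k[(9.32×10⁻⁹)/(0.885) + (7.13×10⁻⁹)/(1.40) + (-1.46×10⁻⁹)/(1.80) + (8.68×10⁻⁹)/(2.09)] = 170 V.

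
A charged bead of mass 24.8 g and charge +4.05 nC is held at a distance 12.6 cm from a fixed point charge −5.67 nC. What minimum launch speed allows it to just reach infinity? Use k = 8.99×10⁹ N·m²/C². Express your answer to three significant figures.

To just escape, total mechanical energy must reach zero at infinity: ½mv²_min + U = 0, so ½mv²_min = −U = |kQq|/r.
|U| = |kQq|/r = (8.99×10⁹ N·m²/C²)(5.67×10⁻⁹)(4.05×10⁻⁹)/(0.126) = 1.64×10⁻⁶ J.
v_min = √(2|U|/m) = √(2·1.64×10⁻⁶/0.0248) = 0.0115 m/s.

0.0115 m/s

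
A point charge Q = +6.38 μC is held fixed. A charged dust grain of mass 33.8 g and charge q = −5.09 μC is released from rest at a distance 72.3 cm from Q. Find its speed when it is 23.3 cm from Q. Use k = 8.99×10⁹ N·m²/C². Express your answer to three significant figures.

Only the electrostatic force acts, so mechanical energy is conserved: ½mv² = U₁ − U₂ = kQq(1/r₁ − 1/r₂).
U₁ − U₂ = (8.99×10⁹ N·m²/C²)(6.38×10⁻⁶ C)(-5.09×10⁻⁶ C)(1/0.723 − 1/0.233) = 0.849 J.
v = √(2·0.849/0.0338) = 7.09 m/s.

7.09 m/s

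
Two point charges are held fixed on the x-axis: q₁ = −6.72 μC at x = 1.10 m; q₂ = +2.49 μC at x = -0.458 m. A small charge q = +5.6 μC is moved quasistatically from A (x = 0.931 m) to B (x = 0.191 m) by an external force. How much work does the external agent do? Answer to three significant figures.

For quasistatic motion the external work equals the change in potential energy: W_ext = qΔV = q(V_B − V_A).
At A: distances to the source charges are 0.169 m, 1.39 m; V_A = Σ kqᵢ/rᵢ = -3.41×10⁵ V.
At B: distances to the source charges are 0.909 m, 0.649 m; V_B = Σ kqᵢ/rᵢ = -3.20×10⁴ V.
ΔV = V_B − V_A = 3.09×10⁵ V.
W_ext = qΔV = (5.60×10⁻⁶ C)(3.09×10⁵ V) = 1.73 J.

1.73 J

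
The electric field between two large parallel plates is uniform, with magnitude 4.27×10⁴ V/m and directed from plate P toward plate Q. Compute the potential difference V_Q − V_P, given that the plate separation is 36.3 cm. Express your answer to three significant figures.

In a uniform field, potential decreases in the direction of E: ΔV = −E·d for a displacement d parallel to E.
Going from P to Q is a displacement of 36.3 cm along the field, so V_Q − V_P = −Ed = -1.55×10⁴ V.

-1.55×10⁴ V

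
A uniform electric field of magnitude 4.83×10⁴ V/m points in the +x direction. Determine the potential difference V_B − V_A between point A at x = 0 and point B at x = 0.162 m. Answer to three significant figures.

-7820 V

In a uniform field, potential decreases in the direction of E: V_B − V_A = −E·Δx.
V_B − V_A = −(4.83×10⁴ V/m)(0.162 m) = -7820 V.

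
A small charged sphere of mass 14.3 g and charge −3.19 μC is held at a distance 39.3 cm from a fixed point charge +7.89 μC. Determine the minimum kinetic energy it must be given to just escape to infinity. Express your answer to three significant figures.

0.576 J

To just escape, total mechanical energy must reach zero at infinity: ½mv²_min + U = 0, so ½mv²_min = −U = |kQq|/r.
|U| = |kQq|/r = (8.99×10⁹ N·m²/C²)(7.89×10⁻⁶)(3.19×10⁻⁶)/(0.393) = 0.576 J.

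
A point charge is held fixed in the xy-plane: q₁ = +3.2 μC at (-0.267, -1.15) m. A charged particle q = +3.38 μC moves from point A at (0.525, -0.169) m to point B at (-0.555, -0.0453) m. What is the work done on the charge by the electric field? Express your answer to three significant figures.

-8.05×10⁻³ J

The work done by the electric force is W_field = −ΔU = −q(V_B − V_A) = q(V_A − V_B).
At A: distance to the source charge is 1.26 m; V_A = kq₁/r = 2.28×10⁴ V.
At B: distance to the source charge is 1.14 m; V_B = kq₁/r = 2.52×10⁴ V.
ΔV = V_B − V_A = 2380 V.
W_field = −qΔV = −(3.38×10⁻⁶ C)(2380 V) = -8.05×10⁻³ J.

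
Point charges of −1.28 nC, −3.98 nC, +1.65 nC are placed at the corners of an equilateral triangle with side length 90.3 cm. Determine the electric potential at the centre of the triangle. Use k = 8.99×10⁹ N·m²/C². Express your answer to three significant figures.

Electric potential is a scalar, so the contributions from each charge add algebraically: V = Σ kqᵢ/rᵢ.
The distance from each vertex to the centroid is a/√3 = 0.521 m.
V = k[(-1.28×10⁻⁹)/(0.521) + (-3.98×10⁻⁹)/(0.521) + (1.65×10⁻⁹)/(0.521)] = -62.3 V.

-62.3 V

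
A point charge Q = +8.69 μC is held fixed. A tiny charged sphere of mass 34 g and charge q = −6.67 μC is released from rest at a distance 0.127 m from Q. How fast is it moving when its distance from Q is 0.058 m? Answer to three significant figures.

16.9 m/s

Only the electrostatic force acts, so mechanical energy is conserved: ½mv² = U₁ − U₂ = kQq(1/r₁ − 1/r₂).
U₁ − U₂ = (8.99×10⁹ N·m²/C²)(8.69×10⁻⁶ C)(-6.67×10⁻⁶ C)(1/0.127 − 1/0.0580) = 4.88 J.
v = √(2·4.88/0.0340) = 16.9 m/s.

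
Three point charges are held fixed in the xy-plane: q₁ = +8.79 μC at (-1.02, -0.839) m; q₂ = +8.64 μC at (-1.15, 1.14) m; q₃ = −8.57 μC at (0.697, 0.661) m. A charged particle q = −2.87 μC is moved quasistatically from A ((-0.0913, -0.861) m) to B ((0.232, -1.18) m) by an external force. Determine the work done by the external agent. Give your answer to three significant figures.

0.0727 J

For quasistatic motion the external work equals the change in potential energy: W_ext = qΔV = q(V_B − V_A).
At A: distances to the source charges are 0.929 m, 2.26 m, 1.71 m; V_A = Σ kqᵢ/rᵢ = 7.44×10⁴ V.
At B: distances to the source charges are 1.30 m, 2.70 m, 1.90 m; V_B = Σ kqᵢ/rᵢ = 4.91×10⁴ V.
ΔV = V_B − V_A = -2.53×10⁴ V.
W_ext = qΔV = (-2.87×10⁻⁶ C)(-2.53×10⁴ V) = 0.0727 J.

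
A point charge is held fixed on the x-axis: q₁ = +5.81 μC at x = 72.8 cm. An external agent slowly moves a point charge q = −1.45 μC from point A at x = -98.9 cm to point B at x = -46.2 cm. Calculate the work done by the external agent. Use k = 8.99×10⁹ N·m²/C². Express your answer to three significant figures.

For quasistatic motion the external work equals the change in potential energy: W_ext = qΔV = q(V_B − V_A).
At A: distance to the source charge is 1.72 m; V_A = kq₁/r = 3.04×10⁴ V.
At B: distance to the source charge is 1.19 m; V_B = kq₁/r = 4.39×10⁴ V.
ΔV = V_B − V_A = 1.35×10⁴ V.
W_ext = qΔV = (-1.45×10⁻⁶ C)(1.35×10⁴ V) = -0.0195 J.

-0.0195 J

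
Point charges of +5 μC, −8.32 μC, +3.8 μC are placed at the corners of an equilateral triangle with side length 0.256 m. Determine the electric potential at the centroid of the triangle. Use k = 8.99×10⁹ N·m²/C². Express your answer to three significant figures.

2.92×10⁴ V

Electric potential is a scalar, so the contributions from each charge add algebraically: V = Σ kqᵢ/rᵢ.
The distance from each vertex to the centroid is a/√3 = 0.148 m.
V = k[(5.00×10⁻⁶)/(0.148) + (-8.32×10⁻⁶)/(0.148) + (3.80×10⁻⁶)/(0.148)] = 2.92×10⁴ V.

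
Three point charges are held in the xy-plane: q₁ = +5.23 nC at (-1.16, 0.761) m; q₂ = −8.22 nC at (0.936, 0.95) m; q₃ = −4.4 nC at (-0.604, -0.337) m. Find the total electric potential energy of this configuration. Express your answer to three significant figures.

The assembly work is the sum of pairwise potential energies, U = Σ_{i<j} kqᵢqⱼ/rᵢⱼ.
Pair separations: r₁₂ = 2.10 m, r₁₃ = 1.23 m, r₂₃ = 2.01 m.
U = (-1.84×10⁻⁷) + (-1.68×10⁻⁷) + (1.62×10⁻⁷) = -1.90×10⁻⁷ J.

-1.90×10⁻⁷ J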